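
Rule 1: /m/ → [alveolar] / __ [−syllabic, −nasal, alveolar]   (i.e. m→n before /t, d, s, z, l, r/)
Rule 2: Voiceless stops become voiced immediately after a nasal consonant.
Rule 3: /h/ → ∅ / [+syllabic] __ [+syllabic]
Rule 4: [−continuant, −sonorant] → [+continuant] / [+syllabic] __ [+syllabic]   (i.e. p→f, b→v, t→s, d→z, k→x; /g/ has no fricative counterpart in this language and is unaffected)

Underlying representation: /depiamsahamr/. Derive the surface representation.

defiansaanr

Rule 1 (nasal place assimilation): /m/ precedes the alveolar consonant /s/, so it assimilates in place to [n]. /m/ precedes the alveolar consonant /r/, so it assimilates in place to [n]. /depiamsahamr/ → depiansahanr.
Rule 2 (post-nasal voicing): no segment meets the environment; /depiansahanr/ is unchanged.
Rule 3 (intervocalic h-deletion): /h/ occurs between vowels /a/ and /a/, so it deletes. /depiansahanr/ → depiansaanr.
Rule 4 (intervocalic spirantization): /p/ is a stop between vowels /e/ and /i/, so it spirantizes to the fricative [f]. /depiansaanr/ → defiansaanr.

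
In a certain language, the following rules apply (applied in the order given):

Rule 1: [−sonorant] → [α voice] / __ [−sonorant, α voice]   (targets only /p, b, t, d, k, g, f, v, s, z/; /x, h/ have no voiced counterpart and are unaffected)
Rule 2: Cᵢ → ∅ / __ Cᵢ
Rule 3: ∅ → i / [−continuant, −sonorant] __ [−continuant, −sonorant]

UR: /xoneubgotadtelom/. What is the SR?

xoneubigotatelom

Rule 1 (regressive voicing assimilation): /d/ precedes the voiceless obstruent /t/, so it devoices to [t] by assimilation. /xoneubgotadtelom/ → xoneubgotattelom.
Rule 2 (degemination): /tt/ is a geminate; the first /t/ deletes. /xoneubgotattelom/ → xoneubgotatelom.
Rule 3 (stop-cluster i-epenthesis): /b/ and /g/ form a stop–stop cluster, so [i] is inserted between them. /xoneubgotatelom/ → xoneubigotatelom.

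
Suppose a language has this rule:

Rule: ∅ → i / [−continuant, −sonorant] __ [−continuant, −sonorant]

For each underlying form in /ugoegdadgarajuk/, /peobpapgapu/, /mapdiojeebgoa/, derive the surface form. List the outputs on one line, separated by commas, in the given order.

ugoegidadigarajuk, peobipapigapu, mapidiojeebigoa

/ugoegdadgarajuk/: /g/ and /d/ form a stop–stop cluster, so [i] is inserted between them. /d/ and /g/ form a stop–stop cluster, so [i] is inserted between them. → [ugoegidadigarajuk].
/peobpapgapu/: /b/ and /p/ form a stop–stop cluster, so [i] is inserted between them. /p/ and /g/ form a stop–stop cluster, so [i] is inserted between them. → [peobipapigapu].
/mapdiojeebgoa/: /p/ and /d/ form a stop–stop cluster, so [i] is inserted between them. /b/ and /g/ form a stop–stop cluster, so [i] is inserted between them. → [mapidiojeebigoa].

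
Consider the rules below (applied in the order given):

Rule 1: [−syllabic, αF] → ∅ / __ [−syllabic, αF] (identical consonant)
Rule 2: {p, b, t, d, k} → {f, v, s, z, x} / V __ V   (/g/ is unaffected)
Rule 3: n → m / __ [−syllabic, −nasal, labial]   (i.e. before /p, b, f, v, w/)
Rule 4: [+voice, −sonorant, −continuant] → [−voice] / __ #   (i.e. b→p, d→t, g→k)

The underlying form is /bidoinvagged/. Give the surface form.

bizoimvaget

Rule 1 (degemination): /gg/ is a geminate; the first /g/ deletes. /bidoinvagged/ → bidoinvaged.
Rule 2 (intervocalic spirantization): /d/ is a stop between vowels /i/ and /o/, so it spirantizes to the fricative [z]. /bidoinvaged/ → bizoinvaged.
Rule 3 (nasal place assimilation): /n/ precedes the labial consonant /v/, so it assimilates in place to [m]. /bizoinvaged/ → bizoimvaged.
Rule 4 (final devoicing): /d/ is a voiced stop in word-final position, so it devoices to [t]. /bizoimvaged/ → bizoimvaget.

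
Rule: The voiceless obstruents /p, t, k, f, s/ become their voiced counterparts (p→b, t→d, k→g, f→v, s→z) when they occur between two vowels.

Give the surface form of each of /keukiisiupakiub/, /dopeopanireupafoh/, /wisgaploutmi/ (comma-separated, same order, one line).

/keukiisiupakiub/: /k/ is a voiceless obstruent between vowels /u/ and /i/, so it voices to [g]. /s/ is a voiceless obstruent between vowels /i/ and /i/, so it voices to [z]. /p/ is a voiceless obstruent between vowels /u/ and /a/, so it voices to [b]. /k/ is a voiceless obstruent between vowels /a/ and /i/, so it voices to [g]. → [keugiiziubagiub].
/dopeopanireupafoh/: /p/ is a voiceless obstruent between vowels /o/ and /e/, so it voices to [b]. /p/ is a voiceless obstruent between vowels /o/ and /a/, so it voices to [b]. /p/ is a voiceless obstruent between vowels /u/ and /a/, so it voices to [b]. /f/ is a voiceless obstruent between vowels /a/ and /o/, so it voices to [v]. → [dobeobanireubavoh].
/wisgaploutmi/: the rule's environment is not met; surfaces unchanged as [wisgaploutmi].

keugiiziubagiub, dobeobanireubavoh, wisgaploutmi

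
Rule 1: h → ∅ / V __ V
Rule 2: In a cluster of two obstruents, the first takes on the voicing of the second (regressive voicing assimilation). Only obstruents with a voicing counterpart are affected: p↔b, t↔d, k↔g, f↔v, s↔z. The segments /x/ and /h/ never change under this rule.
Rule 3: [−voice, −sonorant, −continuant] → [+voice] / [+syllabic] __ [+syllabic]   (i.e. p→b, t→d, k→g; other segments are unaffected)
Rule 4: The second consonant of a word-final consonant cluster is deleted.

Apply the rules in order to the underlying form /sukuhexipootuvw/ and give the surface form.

suguexibooduv

Rule 1 (intervocalic h-deletion): /h/ occurs between vowels /u/ and /e/, so it deletes. /sukuhexipootuvw/ → sukuexipootuvw.
Rule 2 (regressive voicing assimilation): no segment meets the environment; /sukuexipootuvw/ is unchanged.
Rule 3 (intervocalic voicing): /k/ is a voiceless stop between vowels /u/ and /u/, so it voices to [g]. /p/ is a voiceless stop between vowels /i/ and /o/, so it voices to [b]. /t/ is a voiceless stop between vowels /o/ and /u/, so it voices to [d]. /sukuexipootuvw/ → suguexibooduvw.
Rule 4 (final cluster simplification): /w/ is the second consonant of a word-final cluster /vw/, so it deletes. /suguexibooduvw/ → suguexibooduv.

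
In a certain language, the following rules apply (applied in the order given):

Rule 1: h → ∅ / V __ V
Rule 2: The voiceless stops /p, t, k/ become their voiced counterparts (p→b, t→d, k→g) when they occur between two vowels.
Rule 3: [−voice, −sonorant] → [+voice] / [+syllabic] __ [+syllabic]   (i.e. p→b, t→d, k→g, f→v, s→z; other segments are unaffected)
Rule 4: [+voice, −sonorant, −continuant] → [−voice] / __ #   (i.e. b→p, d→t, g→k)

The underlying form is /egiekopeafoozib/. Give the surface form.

Rule 1 (intervocalic h-deletion): no segment meets the environment; /egiekopeafoozib/ is unchanged.
Rule 2 (intervocalic voicing): /k/ is a voiceless stop between vowels /e/ and /o/, so it voices to [g]. /p/ is a voiceless stop between vowels /o/ and /e/, so it voices to [b]. /egiekopeafoozib/ → egiegobeafoozib.
Rule 3 (intervocalic voicing): /f/ is a voiceless obstruent between vowels /a/ and /o/, so it voices to [v]. /egiegobeafoozib/ → egiegobeavoozib.
Rule 4 (final devoicing): /b/ is a voiced stop in word-final position, so it devoices to [p]. /egiegobeavoozib/ → egiegobeavoozip.

egiegobeavoozip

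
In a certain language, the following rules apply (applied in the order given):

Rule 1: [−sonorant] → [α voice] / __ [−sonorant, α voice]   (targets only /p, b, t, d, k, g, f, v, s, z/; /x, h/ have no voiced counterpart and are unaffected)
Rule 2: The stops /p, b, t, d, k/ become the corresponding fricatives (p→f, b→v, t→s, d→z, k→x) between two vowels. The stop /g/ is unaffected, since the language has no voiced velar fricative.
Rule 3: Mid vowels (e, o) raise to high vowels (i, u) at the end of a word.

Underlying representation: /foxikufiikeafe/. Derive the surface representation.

Rule 1 (regressive voicing assimilation): no segment meets the environment; /foxikufiikeafe/ is unchanged.
Rule 2 (intervocalic spirantization): /k/ is a stop between vowels /i/ and /u/, so it spirantizes to the fricative [x]. /k/ is a stop between vowels /i/ and /e/, so it spirantizes to the fricative [x]. /foxikufiikeafe/ → foxixufiixeafe.
Rule 3 (final vowel raising): /e/ is a mid vowel in word-final position, so it raises to [i]. /foxixufiixeafe/ → foxixufiixeafi.

foxixufiixeafi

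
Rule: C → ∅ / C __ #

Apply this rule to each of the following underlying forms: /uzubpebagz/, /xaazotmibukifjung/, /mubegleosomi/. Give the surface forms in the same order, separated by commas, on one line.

uzubpebag, xaazotmibukifjun, mubegleosomi

/uzubpebagz/: /z/ is the second consonant of a word-final cluster /gz/, so it deletes. → [uzubpebag].
/xaazotmibukifjung/: /g/ is the second consonant of a word-final cluster /ng/, so it deletes. → [xaazotmibukifjun].
/mubegleosomi/: the rule's environment is not met; surfaces unchanged as [mubegleosomi].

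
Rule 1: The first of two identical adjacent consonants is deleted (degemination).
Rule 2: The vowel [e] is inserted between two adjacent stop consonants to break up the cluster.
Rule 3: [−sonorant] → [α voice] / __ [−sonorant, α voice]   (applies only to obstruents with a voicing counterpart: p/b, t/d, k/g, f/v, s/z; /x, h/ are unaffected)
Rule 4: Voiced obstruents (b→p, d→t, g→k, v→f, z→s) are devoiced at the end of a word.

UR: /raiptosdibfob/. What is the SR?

raipetozdipfop

Rule 1 (degemination): no segment meets the environment; /raiptosdibfob/ is unchanged.
Rule 2 (stop-cluster e-epenthesis): /p/ and /t/ form a stop–stop cluster, so [e] is inserted between them. /raiptosdibfob/ → raipetosdibfob.
Rule 3 (regressive voicing assimilation): /s/ precedes the voiced obstruent /d/, so it voices to [z] by assimilation. /b/ precedes the voiceless obstruent /f/, so it devoices to [p] by assimilation. /raipetosdibfob/ → raipetozdipfob.
Rule 4 (final devoicing): /b/ is a voiced obstruent in word-final position, so it devoices to [p]. /raipetozdipfob/ → raipetozdipfop.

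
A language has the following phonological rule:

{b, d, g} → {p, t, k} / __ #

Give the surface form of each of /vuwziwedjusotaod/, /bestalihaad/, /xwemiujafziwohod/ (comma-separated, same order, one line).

/vuwziwedjusotaod/: /d/ is a voiced stop in word-final position, so it devoices to [t]. → [vuwziwedjusotaot].
/bestalihaad/: /d/ is a voiced stop in word-final position, so it devoices to [t]. → [bestalihaat].
/xwemiujafziwohod/: /d/ is a voiced stop in word-final position, so it devoices to [t]. → [xwemiujafziwohot].

vuwziwedjusotaot, bestalihaat, xwemiujafziwohot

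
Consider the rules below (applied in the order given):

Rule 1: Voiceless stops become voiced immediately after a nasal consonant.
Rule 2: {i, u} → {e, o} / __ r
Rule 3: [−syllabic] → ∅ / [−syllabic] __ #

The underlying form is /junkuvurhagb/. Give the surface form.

junguvorhag

Rule 1 (post-nasal voicing): /k/ is a voiceless stop immediately after the nasal /n/, so it voices to [g]. /junkuvurhagb/ → junguvurhagb.
Rule 2 (pre-rhotic lowering): /u/ is a high vowel immediately before /r/, so it lowers to [o]. /junguvurhagb/ → junguvorhagb.
Rule 3 (final cluster simplification): /b/ is the second consonant of a word-final cluster /gb/, so it deletes. /junguvorhagb/ → junguvorhag.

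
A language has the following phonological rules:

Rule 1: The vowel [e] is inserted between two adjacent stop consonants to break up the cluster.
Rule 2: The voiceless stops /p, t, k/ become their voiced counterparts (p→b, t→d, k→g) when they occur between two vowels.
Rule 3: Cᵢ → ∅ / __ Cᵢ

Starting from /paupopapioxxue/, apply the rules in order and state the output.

paubobabioxue

Rule 1 (stop-cluster e-epenthesis): no segment meets the environment; /paupopapioxxue/ is unchanged.
Rule 2 (intervocalic voicing): /p/ is a voiceless stop between vowels /u/ and /o/, so it voices to [b]. /p/ is a voiceless stop between vowels /o/ and /a/, so it voices to [b]. /p/ is a voiceless stop between vowels /a/ and /i/, so it voices to [b]. /paupopapioxxue/ → paubobabioxxue.
Rule 3 (degemination): /xx/ is a geminate; the first /x/ deletes. /paubobabioxxue/ → paubobabioxue.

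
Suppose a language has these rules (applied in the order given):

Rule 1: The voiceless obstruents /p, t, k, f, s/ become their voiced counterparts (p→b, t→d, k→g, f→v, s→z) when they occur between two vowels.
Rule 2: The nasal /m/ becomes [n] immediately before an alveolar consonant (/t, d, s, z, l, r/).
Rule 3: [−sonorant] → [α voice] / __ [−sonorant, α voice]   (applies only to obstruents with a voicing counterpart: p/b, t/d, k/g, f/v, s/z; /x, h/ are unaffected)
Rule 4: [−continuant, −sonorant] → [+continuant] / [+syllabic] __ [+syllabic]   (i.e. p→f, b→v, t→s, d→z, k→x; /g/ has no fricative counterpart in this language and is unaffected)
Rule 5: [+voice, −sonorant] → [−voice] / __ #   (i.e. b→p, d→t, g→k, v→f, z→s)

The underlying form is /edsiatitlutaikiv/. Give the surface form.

Rule 1 (intervocalic voicing): /t/ is a voiceless obstruent between vowels /a/ and /i/, so it voices to [d]. /t/ is a voiceless obstruent between vowels /u/ and /a/, so it voices to [d]. /k/ is a voiceless obstruent between vowels /i/ and /i/, so it voices to [g]. /edsiatitlutaikiv/ → edsiaditludaigiv.
Rule 2 (nasal place assimilation): no segment meets the environment; /edsiaditludaigiv/ is unchanged.
Rule 3 (regressive voicing assimilation): /d/ precedes the voiceless obstruent /s/, so it devoices to [t] by assimilation. /edsiaditludaigiv/ → etsiaditludaigiv.
Rule 4 (intervocalic spirantization): /d/ is a stop between vowels /a/ and /i/, so it spirantizes to the fricative [z]. /d/ is a stop between vowels /u/ and /a/, so it spirantizes to the fricative [z]. /etsiaditludaigiv/ → etsiazitluzaigiv.
Rule 5 (final devoicing): /v/ is a voiced obstruent in word-final position, so it devoices to [f]. /etsiazitluzaigiv/ → etsiazitluzaigif.

etsiazitluzaigif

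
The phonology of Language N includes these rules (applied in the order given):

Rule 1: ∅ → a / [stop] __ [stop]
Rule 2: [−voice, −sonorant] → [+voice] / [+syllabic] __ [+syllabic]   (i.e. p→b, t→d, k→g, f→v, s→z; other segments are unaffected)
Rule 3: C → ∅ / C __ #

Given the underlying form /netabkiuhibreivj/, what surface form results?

Rule 1 (stop-cluster a-epenthesis): /b/ and /k/ form a stop–stop cluster, so [a] is inserted between them. /netabkiuhibreivj/ → netabakiuhibreivj.
Rule 2 (intervocalic voicing): /t/ is a voiceless obstruent between vowels /e/ and /a/, so it voices to [d]. /k/ is a voiceless obstruent between vowels /a/ and /i/, so it voices to [g]. /netabakiuhibreivj/ → nedabagiuhibreivj.
Rule 3 (final cluster simplification): /j/ is the second consonant of a word-final cluster /vj/, so it deletes. /nedabagiuhibreivj/ → nedabagiuhibreiv.

nedabagiuhibreiv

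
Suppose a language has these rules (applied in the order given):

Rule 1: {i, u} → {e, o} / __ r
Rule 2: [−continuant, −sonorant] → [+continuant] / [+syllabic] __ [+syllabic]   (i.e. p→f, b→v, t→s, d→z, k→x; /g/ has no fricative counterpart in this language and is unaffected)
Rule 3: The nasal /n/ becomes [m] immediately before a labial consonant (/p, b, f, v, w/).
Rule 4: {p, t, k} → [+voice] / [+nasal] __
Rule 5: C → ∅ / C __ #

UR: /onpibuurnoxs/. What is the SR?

ombivuornox

Rule 1 (pre-rhotic lowering): /u/ is a high vowel immediately before /r/, so it lowers to [o]. /onpibuurnoxs/ → onpibuornoxs.
Rule 2 (intervocalic spirantization): /b/ is a stop between vowels /i/ and /u/, so it spirantizes to the fricative [v]. /onpibuornoxs/ → onpivuornoxs.
Rule 3 (nasal place assimilation): /n/ precedes the labial consonant /p/, so it assimilates in place to [m]. /onpivuornoxs/ → ompivuornoxs.
Rule 4 (post-nasal voicing): /p/ is a voiceless stop immediately after the nasal /m/, so it voices to [b]. /ompivuornoxs/ → ombivuornoxs.
Rule 5 (final cluster simplification): /s/ is the second consonant of a word-final cluster /xs/, so it deletes. /ombivuornoxs/ → ombivuornox.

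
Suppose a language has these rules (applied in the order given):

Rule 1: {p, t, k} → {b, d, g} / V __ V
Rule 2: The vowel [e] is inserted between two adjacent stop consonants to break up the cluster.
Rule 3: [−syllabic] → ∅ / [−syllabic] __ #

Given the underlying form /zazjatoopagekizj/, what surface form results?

Rule 1 (intervocalic voicing): /t/ is a voiceless stop between vowels /a/ and /o/, so it voices to [d]. /p/ is a voiceless stop between vowels /o/ and /a/, so it voices to [b]. /k/ is a voiceless stop between vowels /e/ and /i/, so it voices to [g]. /zazjatoopagekizj/ → zazjadoobagegizj.
Rule 2 (stop-cluster e-epenthesis): no segment meets the environment; /zazjadoobagegizj/ is unchanged.
Rule 3 (final cluster simplification): /j/ is the second consonant of a word-final cluster /zj/, so it deletes. /zazjadoobagegizj/ → zazjadoobagegiz.

zazjadoobagegiz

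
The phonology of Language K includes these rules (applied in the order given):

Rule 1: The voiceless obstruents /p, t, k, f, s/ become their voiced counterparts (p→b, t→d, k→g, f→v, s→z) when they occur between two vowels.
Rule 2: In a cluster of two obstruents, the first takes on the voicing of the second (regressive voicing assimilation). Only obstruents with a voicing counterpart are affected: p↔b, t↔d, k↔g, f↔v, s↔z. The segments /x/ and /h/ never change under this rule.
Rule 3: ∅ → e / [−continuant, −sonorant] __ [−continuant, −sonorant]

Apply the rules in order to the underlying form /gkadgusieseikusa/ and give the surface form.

kekadeguziezeiguza

Rule 1 (intervocalic voicing): /s/ is a voiceless obstruent between vowels /u/ and /i/, so it voices to [z]. /s/ is a voiceless obstruent between vowels /e/ and /e/, so it voices to [z]. /k/ is a voiceless obstruent between vowels /i/ and /u/, so it voices to [g]. /s/ is a voiceless obstruent between vowels /u/ and /a/, so it voices to [z]. /gkadgusieseikusa/ → gkadguziezeiguza.
Rule 2 (regressive voicing assimilation): /g/ precedes the voiceless obstruent /k/, so it devoices to [k] by assimilation. /gkadguziezeiguza/ → kkadguziezeiguza.
Rule 3 (stop-cluster e-epenthesis): /k/ and /k/ form a stop–stop cluster, so [e] is inserted between them. /d/ and /g/ form a stop–stop cluster, so [e] is inserted between them. /kkadguziezeiguza/ → kekadeguziezeiguza.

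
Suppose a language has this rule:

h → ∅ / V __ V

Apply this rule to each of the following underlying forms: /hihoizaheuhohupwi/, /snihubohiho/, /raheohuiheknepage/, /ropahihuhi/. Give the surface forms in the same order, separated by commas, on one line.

/hihoizaheuhohupwi/: /h/ occurs between vowels /i/ and /o/, so it deletes. /h/ occurs between vowels /a/ and /e/, so it deletes. /h/ occurs between vowels /u/ and /o/, so it deletes. /h/ occurs between vowels /o/ and /u/, so it deletes. → [hioizaeuoupwi].
/snihubohiho/: /h/ occurs between vowels /i/ and /u/, so it deletes. /h/ occurs between vowels /o/ and /i/, so it deletes. /h/ occurs between vowels /i/ and /o/, so it deletes. → [sniuboio].
/raheohuiheknepage/: /h/ occurs between vowels /a/ and /e/, so it deletes. /h/ occurs between vowels /o/ and /u/, so it deletes. /h/ occurs between vowels /i/ and /e/, so it deletes. → [raeouieknepage].
/ropahihuhi/: /h/ occurs between vowels /a/ and /i/, so it deletes. /h/ occurs between vowels /i/ and /u/, so it deletes. /h/ occurs between vowels /u/ and /i/, so it deletes. → [ropaiui].

hioizaeuoupwi, sniuboio, raeouieknepage, ropaiui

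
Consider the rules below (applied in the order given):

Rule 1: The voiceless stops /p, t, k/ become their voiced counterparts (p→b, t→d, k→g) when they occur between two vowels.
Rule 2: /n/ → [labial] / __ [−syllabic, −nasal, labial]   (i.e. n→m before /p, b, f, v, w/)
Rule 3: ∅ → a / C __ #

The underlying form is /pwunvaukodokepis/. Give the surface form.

Rule 1 (intervocalic voicing): /k/ is a voiceless stop between vowels /u/ and /o/, so it voices to [g]. /k/ is a voiceless stop between vowels /o/ and /e/, so it voices to [g]. /p/ is a voiceless stop between vowels /e/ and /i/, so it voices to [b]. /pwunvaukodokepis/ → pwunvaugodogebis.
Rule 2 (nasal place assimilation): /n/ precedes the labial consonant /v/, so it assimilates in place to [m]. /pwunvaugodogebis/ → pwumvaugodogebis.
Rule 3 (final a-epenthesis): the form ends in the consonant /s/, so [a] is inserted word-finally. /pwumvaugodogebis/ → pwumvaugodogebisa.

pwumvaugodogebisa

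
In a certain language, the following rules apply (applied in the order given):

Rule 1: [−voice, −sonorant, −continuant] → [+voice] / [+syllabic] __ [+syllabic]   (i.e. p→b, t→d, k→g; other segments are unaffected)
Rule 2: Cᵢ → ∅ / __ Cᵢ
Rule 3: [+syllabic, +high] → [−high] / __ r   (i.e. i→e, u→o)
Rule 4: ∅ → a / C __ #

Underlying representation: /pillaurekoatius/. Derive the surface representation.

Rule 1 (intervocalic voicing): /k/ is a voiceless stop between vowels /e/ and /o/, so it voices to [g]. /t/ is a voiceless stop between vowels /a/ and /i/, so it voices to [d]. /pillaurekoatius/ → pillauregoadius.
Rule 2 (degemination): /ll/ is a geminate; the first /l/ deletes. /pillauregoadius/ → pilauregoadius.
Rule 3 (pre-rhotic lowering): /u/ is a high vowel immediately before /r/, so it lowers to [o]. /pilauregoadius/ → pilaoregoadius.
Rule 4 (final a-epenthesis): the form ends in the consonant /s/, so [a] is inserted word-finally. /pilaoregoadius/ → pilaoregoadiusa.

pilaoregoadiusa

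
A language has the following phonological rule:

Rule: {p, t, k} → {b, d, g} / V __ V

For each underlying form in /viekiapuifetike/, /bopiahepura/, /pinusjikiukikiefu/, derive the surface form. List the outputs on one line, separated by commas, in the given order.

/viekiapuifetike/: /k/ is a voiceless stop between vowels /e/ and /i/, so it voices to [g]. /p/ is a voiceless stop between vowels /a/ and /u/, so it voices to [b]. /t/ is a voiceless stop between vowels /e/ and /i/, so it voices to [d]. /k/ is a voiceless stop between vowels /i/ and /e/, so it voices to [g]. → [viegiabuifedige].
/bopiahepura/: /p/ is a voiceless stop between vowels /o/ and /i/, so it voices to [b]. /p/ is a voiceless stop between vowels /e/ and /u/, so it voices to [b]. → [bobiahebura].
/pinusjikiukikiefu/: /k/ is a voiceless stop between vowels /i/ and /i/, so it voices to [g]. /k/ is a voiceless stop between vowels /u/ and /i/, so it voices to [g]. /k/ is a voiceless stop between vowels /i/ and /i/, so it voices to [g]. → [pinusjigiugigiefu].

viegiabuifedige, bobiahebura, pinusjigiugigiefu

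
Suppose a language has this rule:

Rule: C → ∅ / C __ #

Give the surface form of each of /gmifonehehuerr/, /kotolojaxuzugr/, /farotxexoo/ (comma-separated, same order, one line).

/gmifonehehuerr/: /r/ is the second consonant of a word-final cluster /rr/, so it deletes. → [gmifonehehuer].
/kotolojaxuzugr/: /r/ is the second consonant of a word-final cluster /gr/, so it deletes. → [kotolojaxuzug].
/farotxexoo/: the rule's environment is not met; surfaces unchanged as [farotxexoo].

gmifonehehuer, kotolojaxuzug, farotxexoo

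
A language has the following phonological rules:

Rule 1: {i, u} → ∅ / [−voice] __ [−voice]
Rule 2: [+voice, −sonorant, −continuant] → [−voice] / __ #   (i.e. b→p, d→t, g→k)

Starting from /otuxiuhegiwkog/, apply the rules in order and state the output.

otxiuhegiwkok

Rule 1 (high vowel syncope): /u/ is a high vowel flanked by voiceless consonants /t/ and /x/, so it deletes. /otuxiuhegiwkog/ → otxiuhegiwkog.
Rule 2 (final devoicing): /g/ is a voiced stop in word-final position, so it devoices to [k]. /otxiuhegiwkog/ → otxiuhegiwkok.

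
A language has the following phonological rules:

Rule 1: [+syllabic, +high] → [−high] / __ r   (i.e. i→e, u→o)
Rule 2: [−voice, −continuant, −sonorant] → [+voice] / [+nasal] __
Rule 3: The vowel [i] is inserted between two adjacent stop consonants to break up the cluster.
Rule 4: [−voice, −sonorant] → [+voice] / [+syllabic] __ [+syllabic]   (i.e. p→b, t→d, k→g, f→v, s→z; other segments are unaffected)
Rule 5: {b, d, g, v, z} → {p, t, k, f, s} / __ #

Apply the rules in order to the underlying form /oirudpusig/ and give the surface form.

Rule 1 (pre-rhotic lowering): /i/ is a high vowel immediately before /r/, so it lowers to [e]. /oirudpusig/ → oerudpusig.
Rule 2 (post-nasal voicing): no segment meets the environment; /oerudpusig/ is unchanged.
Rule 3 (stop-cluster i-epenthesis): /d/ and /p/ form a stop–stop cluster, so [i] is inserted between them. /oerudpusig/ → oerudipusig.
Rule 4 (intervocalic voicing): /p/ is a voiceless obstruent between vowels /i/ and /u/, so it voices to [b]. /s/ is a voiceless obstruent between vowels /u/ and /i/, so it voices to [z]. /oerudipusig/ → oerudibuzig.
Rule 5 (final devoicing): /g/ is a voiced obstruent in word-final position, so it devoices to [k]. /oerudibuzig/ → oerudibuzik.

oerudibuzik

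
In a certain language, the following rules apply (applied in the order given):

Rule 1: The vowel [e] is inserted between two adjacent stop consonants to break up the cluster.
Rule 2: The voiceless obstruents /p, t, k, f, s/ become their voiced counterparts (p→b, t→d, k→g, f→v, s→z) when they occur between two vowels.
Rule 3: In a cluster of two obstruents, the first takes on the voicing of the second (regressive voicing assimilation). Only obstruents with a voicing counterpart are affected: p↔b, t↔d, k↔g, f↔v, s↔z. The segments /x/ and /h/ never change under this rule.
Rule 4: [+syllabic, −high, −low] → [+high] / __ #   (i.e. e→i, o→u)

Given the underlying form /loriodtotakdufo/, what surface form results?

loriodedodageduvu

Rule 1 (stop-cluster e-epenthesis): /d/ and /t/ form a stop–stop cluster, so [e] is inserted between them. /k/ and /d/ form a stop–stop cluster, so [e] is inserted between them. /loriodtotakdufo/ → loriodetotakedufo.
Rule 2 (intervocalic voicing): /t/ is a voiceless obstruent between vowels /e/ and /o/, so it voices to [d]. /t/ is a voiceless obstruent between vowels /o/ and /a/, so it voices to [d]. /k/ is a voiceless obstruent between vowels /a/ and /e/, so it voices to [g]. /f/ is a voiceless obstruent between vowels /u/ and /o/, so it voices to [v]. /loriodetotakedufo/ → loriodedodageduvo.
Rule 3 (regressive voicing assimilation): no segment meets the environment; /loriodedodageduvo/ is unchanged.
Rule 4 (final vowel raising): /o/ is a mid vowel in word-final position, so it raises to [u]. /loriodedodageduvo/ → loriodedodageduvu.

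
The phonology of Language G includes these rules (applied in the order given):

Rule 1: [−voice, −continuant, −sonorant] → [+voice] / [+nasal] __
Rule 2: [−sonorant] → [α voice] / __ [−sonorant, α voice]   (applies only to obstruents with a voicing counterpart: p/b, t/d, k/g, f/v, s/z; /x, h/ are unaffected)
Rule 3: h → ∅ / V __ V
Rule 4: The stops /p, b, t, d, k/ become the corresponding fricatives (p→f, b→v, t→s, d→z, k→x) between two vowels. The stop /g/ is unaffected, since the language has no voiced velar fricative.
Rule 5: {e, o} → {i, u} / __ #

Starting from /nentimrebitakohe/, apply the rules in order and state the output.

Rule 1 (post-nasal voicing): /t/ is a voiceless stop immediately after the nasal /n/, so it voices to [d]. /nentimrebitakohe/ → nendimrebitakohe.
Rule 2 (regressive voicing assimilation): no segment meets the environment; /nendimrebitakohe/ is unchanged.
Rule 3 (intervocalic h-deletion): /h/ occurs between vowels /o/ and /e/, so it deletes. /nendimrebitakohe/ → nendimrebitakoe.
Rule 4 (intervocalic spirantization): /b/ is a stop between vowels /e/ and /i/, so it spirantizes to the fricative [v]. /t/ is a stop between vowels /i/ and /a/, so it spirantizes to the fricative [s]. /k/ is a stop between vowels /a/ and /o/, so it spirantizes to the fricative [x]. /nendimrebitakoe/ → nendimrevisaxoe.
Rule 5 (final vowel raising): /e/ is a mid vowel in word-final position, so it raises to [i]. /nendimrevisaxoe/ → nendimrevisaxoi.

nendimrevisaxoi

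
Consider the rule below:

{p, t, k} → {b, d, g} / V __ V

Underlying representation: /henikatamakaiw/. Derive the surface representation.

henigadamagaiw

/k/ is a voiceless stop between vowels /i/ and /a/, so it voices to [g].
/t/ is a voiceless stop between vowels /a/ and /a/, so it voices to [d].
/k/ is a voiceless stop between vowels /a/ and /a/, so it voices to [g].
Surface form: [henigadamagaiw].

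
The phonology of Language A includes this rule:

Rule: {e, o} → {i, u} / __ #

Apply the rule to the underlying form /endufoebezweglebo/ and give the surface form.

/o/ is a mid vowel in word-final position, so it raises to [u].
Surface form: [endufoebezweglebu].

endufoebezweglebu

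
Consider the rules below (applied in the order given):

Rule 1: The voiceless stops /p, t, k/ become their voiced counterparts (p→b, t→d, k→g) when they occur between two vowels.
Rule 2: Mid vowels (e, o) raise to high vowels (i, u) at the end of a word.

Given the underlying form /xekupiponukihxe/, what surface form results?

Rule 1 (intervocalic voicing): /k/ is a voiceless stop between vowels /e/ and /u/, so it voices to [g]. /p/ is a voiceless stop between vowels /u/ and /i/, so it voices to [b]. /p/ is a voiceless stop between vowels /i/ and /o/, so it voices to [b]. /k/ is a voiceless stop between vowels /u/ and /i/, so it voices to [g]. /xekupiponukihxe/ → xegubibonugihxe.
Rule 2 (final vowel raising): /e/ is a mid vowel in word-final position, so it raises to [i]. /xegubibonugihxe/ → xegubibonugihxi.

xegubibonugihxi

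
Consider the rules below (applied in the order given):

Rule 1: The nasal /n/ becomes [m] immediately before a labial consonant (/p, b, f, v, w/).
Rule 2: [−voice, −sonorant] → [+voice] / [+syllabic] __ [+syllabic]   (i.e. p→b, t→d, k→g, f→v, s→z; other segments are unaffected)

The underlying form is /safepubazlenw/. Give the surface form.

Rule 1 (nasal place assimilation): /n/ precedes the labial consonant /w/, so it assimilates in place to [m]. /safepubazlenw/ → safepubazlemw.
Rule 2 (intervocalic voicing): /f/ is a voiceless obstruent between vowels /a/ and /e/, so it voices to [v]. /p/ is a voiceless obstruent between vowels /e/ and /u/, so it voices to [b]. /safepubazlemw/ → savebubazlemw.

savebubazlemw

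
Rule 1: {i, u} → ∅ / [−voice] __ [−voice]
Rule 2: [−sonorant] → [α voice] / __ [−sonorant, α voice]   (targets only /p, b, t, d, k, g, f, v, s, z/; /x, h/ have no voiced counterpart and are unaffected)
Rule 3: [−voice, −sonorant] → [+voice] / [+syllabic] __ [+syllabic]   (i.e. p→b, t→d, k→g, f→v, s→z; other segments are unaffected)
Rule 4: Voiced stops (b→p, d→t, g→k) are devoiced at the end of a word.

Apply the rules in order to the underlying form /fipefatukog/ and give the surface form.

fpevatkok

Rule 1 (high vowel syncope): /i/ is a high vowel flanked by voiceless consonants /f/ and /p/, so it deletes. /u/ is a high vowel flanked by voiceless consonants /t/ and /k/, so it deletes. /fipefatukog/ → fpefatkog.
Rule 2 (regressive voicing assimilation): no segment meets the environment; /fpefatkog/ is unchanged.
Rule 3 (intervocalic voicing): /f/ is a voiceless obstruent between vowels /e/ and /a/, so it voices to [v]. /fpefatkog/ → fpevatkog.
Rule 4 (final devoicing): /g/ is a voiced stop in word-final position, so it devoices to [k]. /fpevatkog/ → fpevatkok.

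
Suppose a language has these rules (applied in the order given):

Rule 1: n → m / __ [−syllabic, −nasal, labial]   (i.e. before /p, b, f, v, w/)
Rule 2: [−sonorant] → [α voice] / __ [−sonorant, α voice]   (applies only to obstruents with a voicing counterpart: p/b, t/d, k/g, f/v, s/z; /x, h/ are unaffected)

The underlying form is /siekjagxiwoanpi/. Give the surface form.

siekjakxiwoampi

Rule 1 (nasal place assimilation): /n/ precedes the labial consonant /p/, so it assimilates in place to [m]. /siekjagxiwoanpi/ → siekjagxiwoampi.
Rule 2 (regressive voicing assimilation): /g/ precedes the voiceless obstruent /x/, so it devoices to [k] by assimilation. /siekjagxiwoampi/ → siekjakxiwoampi.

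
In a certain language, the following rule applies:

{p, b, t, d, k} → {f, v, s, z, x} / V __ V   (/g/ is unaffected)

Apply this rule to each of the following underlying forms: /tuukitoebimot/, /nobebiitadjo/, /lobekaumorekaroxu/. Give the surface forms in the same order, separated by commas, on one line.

/tuukitoebimot/: /k/ is a stop between vowels /u/ and /i/, so it spirantizes to the fricative [x]. /t/ is a stop between vowels /i/ and /o/, so it spirantizes to the fricative [s]. /b/ is a stop between vowels /e/ and /i/, so it spirantizes to the fricative [v]. → [tuuxisoevimot].
/nobebiitadjo/: /b/ is a stop between vowels /o/ and /e/, so it spirantizes to the fricative [v]. /b/ is a stop between vowels /e/ and /i/, so it spirantizes to the fricative [v]. /t/ is a stop between vowels /i/ and /a/, so it spirantizes to the fricative [s]. → [noveviisadjo].
/lobekaumorekaroxu/: /b/ is a stop between vowels /o/ and /e/, so it spirantizes to the fricative [v]. /k/ is a stop between vowels /e/ and /a/, so it spirantizes to the fricative [x]. /k/ is a stop between vowels /e/ and /a/, so it spirantizes to the fricative [x]. → [lovexaumorexaroxu].

tuuxisoevimot, noveviisadjo, lovexaumorexaroxu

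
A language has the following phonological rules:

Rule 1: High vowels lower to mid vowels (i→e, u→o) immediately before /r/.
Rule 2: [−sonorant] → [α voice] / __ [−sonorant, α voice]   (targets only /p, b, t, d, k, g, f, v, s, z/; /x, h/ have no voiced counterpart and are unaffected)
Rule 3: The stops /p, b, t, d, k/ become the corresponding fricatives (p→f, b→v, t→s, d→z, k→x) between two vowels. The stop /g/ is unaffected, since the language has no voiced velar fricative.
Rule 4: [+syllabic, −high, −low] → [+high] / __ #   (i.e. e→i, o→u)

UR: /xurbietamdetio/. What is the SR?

Rule 1 (pre-rhotic lowering): /u/ is a high vowel immediately before /r/, so it lowers to [o]. /xurbietamdetio/ → xorbietamdetio.
Rule 2 (regressive voicing assimilation): no segment meets the environment; /xorbietamdetio/ is unchanged.
Rule 3 (intervocalic spirantization): /t/ is a stop between vowels /e/ and /a/, so it spirantizes to the fricative [s]. /t/ is a stop between vowels /e/ and /i/, so it spirantizes to the fricative [s]. /xorbietamdetio/ → xorbiesamdesio.
Rule 4 (final vowel raising): /o/ is a mid vowel in word-final position, so it raises to [u]. /xorbiesamdesio/ → xorbiesamdesiu.

xorbiesamdesiu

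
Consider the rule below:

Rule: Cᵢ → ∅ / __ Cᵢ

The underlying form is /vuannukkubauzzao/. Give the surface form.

vuanukubauzao

/nn/ is a geminate; the first /n/ deletes.
/kk/ is a geminate; the first /k/ deletes.
/zz/ is a geminate; the first /z/ deletes.
The other instances of /v/, /n/, /k/, /b/, /z/ do not occur in the required environment and remain unchanged.
Surface form: [vuanukubauzao].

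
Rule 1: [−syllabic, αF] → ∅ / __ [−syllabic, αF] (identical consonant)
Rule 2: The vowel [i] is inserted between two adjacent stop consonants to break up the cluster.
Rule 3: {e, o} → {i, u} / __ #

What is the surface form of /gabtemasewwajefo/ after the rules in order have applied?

Rule 1 (degemination): /ww/ is a geminate; the first /w/ deletes. /gabtemasewwajefo/ → gabtemasewajefo.
Rule 2 (stop-cluster i-epenthesis): /b/ and /t/ form a stop–stop cluster, so [i] is inserted between them. /gabtemasewajefo/ → gabitemasewajefo.
Rule 3 (final vowel raising): /o/ is a mid vowel in word-final position, so it raises to [u]. /gabitemasewajefo/ → gabitemasewajefu.

gabitemasewajefu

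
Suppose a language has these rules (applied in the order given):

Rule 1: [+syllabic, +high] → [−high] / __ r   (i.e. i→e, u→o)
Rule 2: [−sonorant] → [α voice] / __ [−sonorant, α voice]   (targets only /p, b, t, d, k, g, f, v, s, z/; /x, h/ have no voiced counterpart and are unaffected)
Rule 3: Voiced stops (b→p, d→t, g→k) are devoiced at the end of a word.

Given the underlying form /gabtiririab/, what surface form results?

gaptereriap

Rule 1 (pre-rhotic lowering): /i/ is a high vowel immediately before /r/, so it lowers to [e]. /i/ is a high vowel immediately before /r/, so it lowers to [e]. /gabtiririab/ → gabtereriab.
Rule 2 (regressive voicing assimilation): /b/ precedes the voiceless obstruent /t/, so it devoices to [p] by assimilation. /gabtereriab/ → gaptereriab.
Rule 3 (final devoicing): /b/ is a voiced stop in word-final position, so it devoices to [p]. /gaptereriab/ → gaptereriap.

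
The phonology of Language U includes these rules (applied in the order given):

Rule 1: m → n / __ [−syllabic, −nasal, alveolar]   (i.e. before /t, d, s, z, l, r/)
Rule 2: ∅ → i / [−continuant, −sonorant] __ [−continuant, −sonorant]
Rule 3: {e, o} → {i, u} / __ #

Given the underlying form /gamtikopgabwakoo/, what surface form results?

gantikopigabwakou

Rule 1 (nasal place assimilation): /m/ precedes the alveolar consonant /t/, so it assimilates in place to [n]. /gamtikopgabwakoo/ → gantikopgabwakoo.
Rule 2 (stop-cluster i-epenthesis): /p/ and /g/ form a stop–stop cluster, so [i] is inserted between them. /gantikopgabwakoo/ → gantikopigabwakoo.
Rule 3 (final vowel raising): /o/ is a mid vowel in word-final position, so it raises to [u]. /gantikopigabwakoo/ → gantikopigabwakou.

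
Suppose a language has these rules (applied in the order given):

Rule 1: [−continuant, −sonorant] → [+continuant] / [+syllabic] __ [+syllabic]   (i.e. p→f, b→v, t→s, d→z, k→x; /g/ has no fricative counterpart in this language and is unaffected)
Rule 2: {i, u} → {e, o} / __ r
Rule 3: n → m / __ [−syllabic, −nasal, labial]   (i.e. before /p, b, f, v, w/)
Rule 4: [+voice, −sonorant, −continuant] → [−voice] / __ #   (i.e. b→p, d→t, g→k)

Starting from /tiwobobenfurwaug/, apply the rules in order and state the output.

tiwovovemforwauk

Rule 1 (intervocalic spirantization): /b/ is a stop between vowels /o/ and /o/, so it spirantizes to the fricative [v]. /b/ is a stop between vowels /o/ and /e/, so it spirantizes to the fricative [v]. /tiwobobenfurwaug/ → tiwovovenfurwaug.
Rule 2 (pre-rhotic lowering): /u/ is a high vowel immediately before /r/, so it lowers to [o]. /tiwovovenfurwaug/ → tiwovovenforwaug.
Rule 3 (nasal place assimilation): /n/ precedes the labial consonant /f/, so it assimilates in place to [m]. /tiwovovenforwaug/ → tiwovovemforwaug.
Rule 4 (final devoicing): /g/ is a voiced stop in word-final position, so it devoices to [k]. /tiwovovemforwaug/ → tiwovovemforwauk.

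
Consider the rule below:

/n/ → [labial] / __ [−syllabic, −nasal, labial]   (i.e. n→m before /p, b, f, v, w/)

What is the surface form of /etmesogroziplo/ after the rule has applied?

etmesogroziplo

No segment of /etmesogroziplo/ meets the structural description of the rule, so the form surfaces unchanged.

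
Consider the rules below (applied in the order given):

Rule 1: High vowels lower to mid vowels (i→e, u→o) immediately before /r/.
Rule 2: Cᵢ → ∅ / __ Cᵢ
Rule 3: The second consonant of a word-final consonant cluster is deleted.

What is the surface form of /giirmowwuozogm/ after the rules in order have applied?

giermowuozog

Rule 1 (pre-rhotic lowering): /i/ is a high vowel immediately before /r/, so it lowers to [e]. /giirmowwuozogm/ → giermowwuozogm.
Rule 2 (degemination): /ww/ is a geminate; the first /w/ deletes. /giermowwuozogm/ → giermowuozogm.
Rule 3 (final cluster simplification): /m/ is the second consonant of a word-final cluster /gm/, so it deletes. /giermowuozogm/ → giermowuozog.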